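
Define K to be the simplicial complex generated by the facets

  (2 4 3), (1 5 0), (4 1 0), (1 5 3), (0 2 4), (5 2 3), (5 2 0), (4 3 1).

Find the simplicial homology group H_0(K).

H_0 = Z.

Fix the vertex order 0 < 1 < 2 < 3 < 4 < 5 and write every simplex with vertices in increasing order. Then dim K = 2 and the simplices of K are:

  0-simplices (6): [0], [1], [2], [3], [4], [5]
  1-simplices (12): [0,1], [0,2], [0,4], [0,5], [1,3], [1,4], [1,5], [2,3], [2,4], [2,5], [3,4], [3,5]
  2-simplices (8): [0,1,4], [0,1,5], [0,2,4], [0,2,5], [1,3,4], [1,3,5], [2,3,4], [2,3,5]

Hence C_0 ≅ Z^6, C_1 ≅ Z^12, C_2 ≅ Z^8.

Boundary ∂_1: C_1 → C_0 maps an edge to its endpoints' difference, ∂[p,q] = q − p.
As a 6×12 matrix over Z this has rank 5, with invariant factors (1,1,1,1,1).

The boundary map ∂_2: C_2 → C_1 maps a triangle to the signed sum of its edges. For instance
  ∂[1,3,4] = [3,4] − [1,4] + [1,3],
  ∂[0,1,5] = [1,5] − [0,5] + [0,1].
The 12×8 boundary matrix has rank 7 and Smith normal form diag(1,1,1,1,1,1,1).

Computing H_k = (kernel of ∂_k) / (image of ∂_{k+1}):

  H_0: rank C_0 − rank ∂_1 = 6 − 5 = 1, and the invariant factors of ∂_1 are all 1, so H_0 = Z.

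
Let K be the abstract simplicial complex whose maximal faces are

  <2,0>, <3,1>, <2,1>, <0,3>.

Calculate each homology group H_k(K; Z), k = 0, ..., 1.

H_0 ≅ Z,  H_1 ≅ Z.

Fix the vertex order 0 < 1 < 2 < 3 and write every simplex with vertices in increasing order. Then dim K = 1 and the simplices of K are:

  0-simplices (4): [0], [1], [2], [3]
  1-simplices (4): [0,2], [0,3], [1,2], [1,3]

Hence C_0 ≅ Z^4, C_1 ≅ Z^4.

∂_1: C_1 → C_0 is given by ∂[p,q] = [q] − [p].
As a 4×4 matrix over Z this has rank 3, with invariant factors (1,1,1).

Computing H_k = (kernel of ∂_k) / (image of ∂_{k+1}):

  H_0: rank C_0 − rank ∂_1 = 4 − 3 = 1, and the invariant factors of ∂_1 are all 1, so H_0 ≅ Z.
  H_1: rank ker ∂_1 − rank ∂_2 = (4 − 3) − 0 = 1, and there is no ∂_2, so H_1 ≅ Z.

(K is a triangulation of the circle S^1.)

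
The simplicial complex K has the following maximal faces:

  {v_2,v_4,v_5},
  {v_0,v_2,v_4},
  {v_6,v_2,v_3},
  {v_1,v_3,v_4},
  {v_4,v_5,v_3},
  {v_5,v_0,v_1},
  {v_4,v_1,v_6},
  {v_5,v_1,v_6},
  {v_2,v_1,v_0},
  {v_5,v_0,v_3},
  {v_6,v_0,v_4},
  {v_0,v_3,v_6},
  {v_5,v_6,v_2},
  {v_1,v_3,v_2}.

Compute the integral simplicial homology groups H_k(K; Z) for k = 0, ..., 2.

Order the vertices as v_0 < v_1 < v_2 < v_3 < v_4 < v_5 < v_6. Listing each simplex with vertices in this order, K has dimension 2 with simplices:

  0-simplices (7): [v_0], [v_1], [v_2], [v_3], [v_4], [v_5], [v_6]
  1-simplices (21): (21 of them)
  2-simplices (14): (14 of them)

giving chain groups C_0 ≅ Z^7, C_1 ≅ Z^21, C_2 ≅ Z^14.

Boundary ∂_1: C_1 → C_0 maps an edge to its endpoints' difference, ∂[p,q] = q − p. For instance
  ∂[v_2,v_5] = [v_5] − [v_2].
The resulting 7×21 matrix has rank 6, and its Smith normal form has invariant factors (1,1,1,1,1,1).

∂_2: C_2 → C_1 acts by ∂[p,q,r] = [q,r] − [p,r] + [p,q]. For instance
  ∂[v_0,v_1,v_2] = [v_1,v_2] − [v_0,v_2] + [v_0,v_1],
  ∂[v_0,v_2,v_4] = [v_2,v_4] − [v_0,v_4] + [v_0,v_2].
The 21×14 boundary matrix has rank 13 and Smith normal form diag(1,1,1,1,1,1,1,1,1,1,1,1,1).

Reading off H_k = ker ∂_k / im ∂_{k+1}:

  H_0: rank C_0 − rank ∂_1 = 7 − 6 = 1, and the invariant factors of ∂_1 are all 1, so H_0 = Z.
  H_1: rank ker ∂_1 − rank ∂_2 = (21 − 6) − 13 = 2, and the invariant factors of ∂_2 are all 1, so H_1 = Z^2.
  H_2: rank ker ∂_2 − rank ∂_3 = (14 − 13) − 0 = 1, and there is no ∂_3, so H_2 = Z.

As a check, the Euler characteristic is 7 − 21 + 14 = 0, which agrees with 1 − 2 + 1 = 0.
(K is a triangulation of the torus T^2.)

H_0 = Z,  H_1 = Z^2,  H_2 = Z.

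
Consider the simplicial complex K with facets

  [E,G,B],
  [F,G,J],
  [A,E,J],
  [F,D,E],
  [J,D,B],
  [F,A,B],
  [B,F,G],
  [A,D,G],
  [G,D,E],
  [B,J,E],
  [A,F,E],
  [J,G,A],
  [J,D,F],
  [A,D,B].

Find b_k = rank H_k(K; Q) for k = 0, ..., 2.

We work with the vertex ordering A < B < D < E < F < G < J. The simplices of K, each written with vertices in increasing order, are:

  0-simplices (7): A, B, D, E, F, G, J
  1-simplices (21): AB, AD, AE, AF, AG, AJ, BD, BE, BF, BG, BJ, DE, DF, DG, DJ, EF, EG, EJ, FG, FJ, GJ
  2-simplices (14): ABD, ABF, ADG, AEF, AEJ, AGJ, BDJ, BEG, BEJ, BFG, DEF, DEG, DFJ, FGJ

Hence C_0 ≅ Z^7, C_1 ≅ Z^21, C_2 ≅ Z^14.

Boundary ∂_1: C_1 → C_0 maps an edge to its endpoints' difference, ∂[p,q] = q − p.
This gives a 7×21 integer matrix of rank 6; reducing to Smith normal form yields diagonal entries (1,1,1,1,1,1).

The boundary map ∂_2: C_2 → C_1 acts by ∂[p,q,r] = [q,r] − [p,r] + [p,q]. For instance
  ∂ADG = DG − AG + AD,
  ∂BEG = EG − BG + BE.
This gives a 21×14 integer matrix of rank 13; reducing to Smith normal form yields diagonal entries (1,1,1,1,1,1,1,1,1,1,1,1,1).

From H_k ≅ ker(∂_k) / im(∂_{k+1}) we obtain:

  H_0: rank C_0 − rank ∂_1 = 7 − 6 = 1, and the invariant factors of ∂_1 are all 1, so H_0 = Z.
  H_1: rank ker ∂_1 − rank ∂_2 = (21 − 6) − 13 = 2, and the invariant factors of ∂_2 are all 1, so H_1 = Z^2.
  H_2: rank ker ∂_2 − rank ∂_3 = (14 − 13) − 0 = 1, and there is no ∂_3, so H_2 = Z.

(K is a triangulation of the torus T^2.)

Hence the Betti numbers are b_0 = 1, b_1 = 2, b_2 = 1.

b_0 = 1, b_1 = 2, b_2 = 1.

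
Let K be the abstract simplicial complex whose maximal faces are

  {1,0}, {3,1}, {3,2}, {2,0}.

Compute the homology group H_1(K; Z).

H_1 = Z.

Order the vertices as 0 < 1 < 2 < 3. Listing each simplex with vertices in this order, K has dimension 1 with simplices:

  0-simplices (4): [0], [1], [2], [3]
  1-simplices (4): [0,1], [0,2], [1,3], [2,3]

giving chain groups C_0 ≅ Z^4, C_1 ≅ Z^4.

∂_1: C_1 → C_0 sends each edge [p,q] (with p < q) to q − p. For instance
  ∂[1,3] = [3] − [1].
The 4×4 boundary matrix has rank 3 and Smith normal form diag(1,1,1).

Reading off H_k = ker ∂_k / im ∂_{k+1}:

  H_1: rank ker ∂_1 − rank ∂_2 = (4 − 3) − 0 = 1, and there is no ∂_2, so H_1 = Z.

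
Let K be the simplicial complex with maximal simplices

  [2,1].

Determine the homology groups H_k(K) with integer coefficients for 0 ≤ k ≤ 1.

H_0 = Z,  H_1 = 0.

Order the vertices as 1 < 2. Listing each simplex with vertices in this order, K has dimension 1 with simplices:

  0-simplices (2): [1], [2]
  1-simplices (1): [1,2]

giving chain groups C_0 ≅ Z^2, C_1 ≅ Z^1.

Boundary ∂_1: C_1 → C_0 sends each edge [p,q] (with p < q) to q − p. For instance
  ∂[1,2] = [2] − [1].
The 2×1 boundary matrix has rank 1 and Smith normal form diag(1).

Computing H_k = (kernel of ∂_k) / (image of ∂_{k+1}):

  H_0: rank C_0 − rank ∂_1 = 2 − 1 = 1, and the invariant factors of ∂_1 are all 1, so H_0 = Z.
  H_1: rank ker ∂_1 − rank ∂_2 = (1 − 1) − 0 = 0, and there is no ∂_2, so H_1 = 0.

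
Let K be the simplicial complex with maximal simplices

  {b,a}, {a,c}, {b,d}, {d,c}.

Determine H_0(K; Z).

H_0 ≅ Z.

Take the total order a < b < c < d on the vertex set. Then K (dimension 1) consists of the simplices:

  0-simplices (4): a, b, c, d
  1-simplices (4): ab, ac, bd, cd

so the chain groups are C_0 ≅ Z^4, C_1 ≅ Z^4.

∂_1: C_1 → C_0 sends each edge [p,q] (with p < q) to q − p. For instance
  ∂cd = d − c.
As a 4×4 matrix over Z this has rank 3, with invariant factors (1,1,1).

From H_k ≅ ker(∂_k) / im(∂_{k+1}) we obtain:

  H_0: rank C_0 − rank ∂_1 = 4 − 3 = 1, and the invariant factors of ∂_1 are all 1, so H_0 = Z.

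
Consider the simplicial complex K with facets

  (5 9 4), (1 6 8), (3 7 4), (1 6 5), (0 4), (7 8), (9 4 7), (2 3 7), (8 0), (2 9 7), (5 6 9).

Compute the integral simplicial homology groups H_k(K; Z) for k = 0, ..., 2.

H_0 ≅ Z,  H_1 ≅ Z^2,  H_2 = 0.

We work with the vertex ordering 0 < 1 < 2 < 3 < 4 < 5 < 6 < 7 < 8 < 9. The simplices of K, each written with vertices in increasing order, are:

  0-simplices (10): [0], [1], [2], [3], [4], [5], [6], [7], [8], [9]
  1-simplices (19): [0,4], [0,8], [1,5], [1,6], [1,8], [2,3], [2,7], [2,9], [3,4], [3,7], [4,5], [4,7], [4,9], [5,6], [5,9], [6,8], [6,9], [7,8], [7,9]
  2-simplices (8): [1,5,6], [1,6,8], [2,3,7], [2,7,9], [3,4,7], [4,5,9], [4,7,9], [5,6,9]

giving chain groups C_0 ≅ Z^10, C_1 ≅ Z^19, C_2 ≅ Z^8.

∂_1: C_1 → C_0 maps an edge to its endpoints' difference, ∂[p,q] = q − p. For instance
  ∂[5,9] = [9] − [5].
As a 10×19 matrix over Z this has rank 9, with invariant factors (1,1,1,1,1,1,1,1,1).

Boundary ∂_2: C_2 → C_1 maps a triangle to the signed sum of its edges. For instance
  ∂[2,3,7] = [3,7] − [2,7] + [2,3],
  ∂[5,6,9] = [6,9] − [5,9] + [5,6].
The resulting 19×8 matrix has rank 8, and its Smith normal form has invariant factors (1,1,1,1,1,1,1,1).

Reading off H_k = ker ∂_k / im ∂_{k+1}:

  H_0: rank C_0 − rank ∂_1 = 10 − 9 = 1, and the invariant factors of ∂_1 are all 1, so H_0 ≅ Z.
  H_1: rank ker ∂_1 − rank ∂_2 = (19 − 9) − 8 = 2, and the invariant factors of ∂_2 are all 1, so H_1 ≅ Z^2.
  H_2: rank ker ∂_2 − rank ∂_3 = (8 − 8) − 0 = 0, and there is no ∂_3, so H_2 ≅ 0.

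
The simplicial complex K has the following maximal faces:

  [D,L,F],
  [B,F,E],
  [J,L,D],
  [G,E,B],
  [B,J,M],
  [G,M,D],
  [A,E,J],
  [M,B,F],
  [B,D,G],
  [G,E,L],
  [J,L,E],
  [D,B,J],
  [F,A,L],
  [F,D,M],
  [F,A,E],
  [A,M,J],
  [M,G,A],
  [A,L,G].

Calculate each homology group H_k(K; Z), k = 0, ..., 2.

Fix the vertex order A < B < D < E < F < G < J < L < M and write every simplex with vertices in increasing order. Then dim K = 2 and the simplices of K are:

  0-simplices (9): A, B, D, E, F, G, J, L, M
  1-simplices (27): AE, AF, AG, AJ, AL, AM, BD, BE, BF, BG, BJ, BM, DF, DG, DJ, DL, DM, EF, EG, EJ, EL, FL, FM, GL, GM, JL, JM
  2-simplices (18): AEF, AEJ, AFL, AGL, AGM, AJM, BDG, BDJ, BEF, BEG, BFM, BJM, DFL, DFM, DGM, DJL, EGL, EJL

giving chain groups C_0 ≅ Z^9, C_1 ≅ Z^27, C_2 ≅ Z^18.

Boundary ∂_1: C_1 → C_0 maps an edge to its endpoints' difference, ∂[p,q] = q − p. For instance
  ∂FL = L − F.
As a 9×27 matrix over Z this has rank 8, with invariant factors (1,1,1,1,1,1,1,1).

The boundary map ∂_2: C_2 → C_1 acts by ∂[p,q,r] = [q,r] − [p,r] + [p,q]. For instance
  ∂BDJ = DJ − BJ + BD,
  ∂AEF = EF − AF + AE.
This gives a 27×18 integer matrix of rank 18; reducing to Smith normal form yields diagonal entries (1,1,1,1,1,1,1,1,1,1,1,1,1,1,1,1,1,2).

Reading off H_k = ker ∂_k / im ∂_{k+1}:

  H_0: rank C_0 − rank ∂_1 = 9 − 8 = 1, and the invariant factors of ∂_1 are all 1, so H_0 = Z.
  H_1: rank ker ∂_1 − rank ∂_2 = (27 − 8) − 18 = 1, and ∂_2 has invariant factor 2 > 1, so H_1 = Z ⊕ Z/2.
  H_2: rank ker ∂_2 − rank ∂_3 = (18 − 18) − 0 = 0, and there is no ∂_3, so H_2 = 0.

(K is a triangulation of the Klein bottle.)

H_0 = Z,  H_1 = Z ⊕ Z/2,  H_2 = 0.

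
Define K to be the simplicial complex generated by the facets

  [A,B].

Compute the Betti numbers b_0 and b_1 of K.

b_0 = 1, b_1 = 0.

Order the vertices as A < B. Listing each simplex with vertices in this order, K has dimension 1 with simplices:

  0-simplices (2): A, B
  1-simplices (1): AB

so the chain groups are C_0 ≅ Z^2, C_1 ≅ Z^1.

∂_1: C_1 → C_0 is given by ∂[p,q] = [q] − [p]. For instance
  ∂AB = B − A.
This gives a 2×1 integer matrix of rank 1; reducing to Smith normal form yields diagonal entries (1).

Reading off H_k = ker ∂_k / im ∂_{k+1}:

  H_0: rank C_0 − rank ∂_1 = 2 − 1 = 1, and the invariant factors of ∂_1 are all 1, so H_0 ≅ Z.
  H_1: rank ker ∂_1 − rank ∂_2 = (1 − 1) − 0 = 0, and there is no ∂_2, so H_1 ≅ 0.

Hence the Betti numbers are b_0 = 1, b_1 = 0.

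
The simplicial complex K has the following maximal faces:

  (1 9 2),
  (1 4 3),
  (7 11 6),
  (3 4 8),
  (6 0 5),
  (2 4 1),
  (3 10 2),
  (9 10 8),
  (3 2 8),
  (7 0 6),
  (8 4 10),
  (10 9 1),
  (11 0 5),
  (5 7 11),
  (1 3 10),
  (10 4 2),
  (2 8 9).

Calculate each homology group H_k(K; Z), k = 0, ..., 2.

H_0 = Z^2,  H_1 = Z ⊕ Z/2Z,  H_2 = 0.

Fix the vertex order 0 < 1 < 2 < 3 < 4 < 5 < 6 < 7 < 8 < 9 < 10 < 11 and write every simplex with vertices in increasing order. Then dim K = 2 and the simplices of K are:

  0-simplices (12): [0], [1], [2], [3], [4], [5], [6], [7], [8], [9], [10], [11]
  1-simplices (28): (28 of them)
  2-simplices (17): [0,5,6], [0,5,11], [0,6,7], [1,2,4], [1,2,9], [1,3,4], [1,3,10], [1,9,10], [2,3,8], [2,3,10], [2,4,10], [2,8,9], [3,4,8], [4,8,10], [5,7,11], [6,7,11], [8,9,10]

giving chain groups C_0 ≅ Z^12, C_1 ≅ Z^28, C_2 ≅ Z^17.

The boundary map ∂_1: C_1 → C_0 sends each edge [p,q] (with p < q) to q − p. For instance
  ∂[2,8] = [8] − [2].
As a 12×28 matrix over Z this has rank 10, with invariant factors (1,1,1,1,1,1,1,1,1,1).

The boundary map ∂_2: C_2 → C_1 sends each 2-simplex [p,q,r] to [q,r] − [p,r] + [p,q]. For instance
  ∂[2,3,8] = [3,8] − [2,8] + [2,3],
  ∂[1,9,10] = [9,10] − [1,10] + [1,9].
The 28×17 boundary matrix has rank 17 and Smith normal form diag(1,1,1,1,1,1,1,1,1,1,1,1,1,1,1,1,2).

Computing H_k = (kernel of ∂_k) / (image of ∂_{k+1}):

  H_0: rank C_0 − rank ∂_1 = 12 − 10 = 2, and the invariant factors of ∂_1 are all 1, so H_0 = Z^2.
  H_1: rank ker ∂_1 − rank ∂_2 = (28 − 10) − 17 = 1, and ∂_2 has invariant factor 2 > 1, so H_1 = Z ⊕ Z/2Z.
  H_2: rank ker ∂_2 − rank ∂_3 = (17 − 17) − 0 = 0, and there is no ∂_3, so H_2 = 0.

As a check, the Euler characteristic is 12 − 28 + 17 = 1, which agrees with 2 − 1 + 0 = 1.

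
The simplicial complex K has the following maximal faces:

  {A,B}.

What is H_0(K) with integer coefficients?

H_0 ≅ Z.

Fix the vertex order A < B and write every simplex with vertices in increasing order. Then dim K = 1 and the simplices of K are:

  0-simplices (2): A, B
  1-simplices (1): AB

giving chain groups C_0 ≅ Z^2, C_1 ≅ Z^1.

Boundary ∂_1: C_1 → C_0 is given by ∂[p,q] = [q] − [p]. For instance
  ∂AB = B − A.
This gives a 2×1 integer matrix of rank 1; reducing to Smith normal form yields diagonal entries (1).

Reading off H_k = ker ∂_k / im ∂_{k+1}:

  H_0: rank C_0 − rank ∂_1 = 2 − 1 = 1, and the invariant factors of ∂_1 are all 1, so H_0 ≅ Z.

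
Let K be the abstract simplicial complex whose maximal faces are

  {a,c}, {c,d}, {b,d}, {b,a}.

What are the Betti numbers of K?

b_0 = 1, b_1 = 1.

Fix the vertex order a < b < c < d and write every simplex with vertices in increasing order. Then dim K = 1 and the simplices of K are:

  0-simplices (4): a, b, c, d
  1-simplices (4): ab, ac, bd, cd

giving chain groups C_0 ≅ Z^4, C_1 ≅ Z^4.

The boundary map ∂_1: C_1 → C_0 sends each edge [p,q] (with p < q) to q − p.
As a 4×4 matrix over Z this has rank 3, with invariant factors (1,1,1).

Reading off H_k = ker ∂_k / im ∂_{k+1}:

  H_0: rank C_0 − rank ∂_1 = 4 − 3 = 1, and the invariant factors of ∂_1 are all 1, so H_0 ≅ Z.
  H_1: rank ker ∂_1 − rank ∂_2 = (4 − 3) − 0 = 1, and there is no ∂_2, so H_1 ≅ Z.

Hence the Betti numbers are b_0 = 1, b_1 = 1.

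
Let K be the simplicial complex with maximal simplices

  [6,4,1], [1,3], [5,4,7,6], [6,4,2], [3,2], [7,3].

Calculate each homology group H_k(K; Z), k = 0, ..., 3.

Order the vertices as 1 < 2 < 3 < 4 < 5 < 6 < 7. Listing each simplex with vertices in this order, K has dimension 3 with simplices:

  0-simplices (7): [1], [2], [3], [4], [5], [6], [7]
  1-simplices (13): [1,3], [1,4], [1,6], [2,3], [2,4], [2,6], [3,7], [4,5], [4,6], [4,7], [5,6], [5,7], [6,7]
  2-simplices (6): [1,4,6], [2,4,6], [4,5,6], [4,5,7], [4,6,7], [5,6,7]
  3-simplices (1): [4,5,6,7]

Hence C_0 ≅ Z^7, C_1 ≅ Z^13, C_2 ≅ Z^6, C_3 ≅ Z^1.

The boundary map ∂_1: C_1 → C_0 maps an edge to its endpoints' difference, ∂[p,q] = q − p.
The 7×13 boundary matrix has rank 6 and Smith normal form diag(1,1,1,1,1,1).

The boundary map ∂_2: C_2 → C_1 acts by ∂[p,q,r] = [q,r] − [p,r] + [p,q]. For instance
  ∂[4,6,7] = [6,7] − [4,7] + [4,6],
  ∂[1,4,6] = [4,6] − [1,6] + [1,4].
As a 13×6 matrix over Z this has rank 5, with invariant factors (1,1,1,1,1).

Boundary ∂_3: C_3 → C_2 sends each 3-simplex σ to the alternating sum Σ_i (−1)^i (σ with its i-th vertex removed). For instance
  ∂[4,5,6,7] = [5,6,7] − [4,6,7] + [4,5,7] − [4,5,6].
As a 6×1 matrix over Z this has rank 1, with invariant factors (1).

From H_k ≅ ker(∂_k) / im(∂_{k+1}) we obtain:

  H_0: rank C_0 − rank ∂_1 = 7 − 6 = 1, and the invariant factors of ∂_1 are all 1, so H_0 ≅ Z.
  H_1: rank ker ∂_1 − rank ∂_2 = (13 − 6) − 5 = 2, and the invariant factors of ∂_2 are all 1, so H_1 ≅ Z^2.
  H_2: rank ker ∂_2 − rank ∂_3 = (6 − 5) − 1 = 0, and the invariant factors of ∂_3 are all 1, so H_2 ≅ 0.
  H_3: rank ker ∂_3 − rank ∂_4 = (1 − 1) − 0 = 0, and there is no ∂_4, so H_3 ≅ 0.

H_0 = Z,  H_1 = Z^2,  H_2 = 0,  H_3 = 0.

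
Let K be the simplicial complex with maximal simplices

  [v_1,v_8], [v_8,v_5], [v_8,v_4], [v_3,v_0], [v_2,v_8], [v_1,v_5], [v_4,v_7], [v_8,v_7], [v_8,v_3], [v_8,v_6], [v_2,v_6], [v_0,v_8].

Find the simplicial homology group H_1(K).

Fix the vertex order v_0 < v_1 < v_2 < v_3 < v_4 < v_5 < v_6 < v_7 < v_8 and write every simplex with vertices in increasing order. Then dim K = 1 and the simplices of K are:

  0-simplices (9): [v_0], [v_1], [v_2], [v_3], [v_4], [v_5], [v_6], [v_7], [v_8]
  1-simplices (12): [v_0,v_3], [v_0,v_8], [v_1,v_5], [v_1,v_8], [v_2,v_6], [v_2,v_8], [v_3,v_8], [v_4,v_7], [v_4,v_8], [v_5,v_8], [v_6,v_8], [v_7,v_8]

Hence C_0 ≅ Z^9, C_1 ≅ Z^12.

Boundary ∂_1: C_1 → C_0 is given by ∂[p,q] = [q] − [p]. For instance
  ∂[v_0,v_3] = [v_3] − [v_0].
The 9×12 boundary matrix has rank 8 and Smith normal form diag(1,1,1,1,1,1,1,1).

Computing H_k = (kernel of ∂_k) / (image of ∂_{k+1}):

  H_1: rank ker ∂_1 − rank ∂_2 = (12 − 8) − 0 = 4, and there is no ∂_2, so H_1 ≅ Z^4.

H_1 = Z^4.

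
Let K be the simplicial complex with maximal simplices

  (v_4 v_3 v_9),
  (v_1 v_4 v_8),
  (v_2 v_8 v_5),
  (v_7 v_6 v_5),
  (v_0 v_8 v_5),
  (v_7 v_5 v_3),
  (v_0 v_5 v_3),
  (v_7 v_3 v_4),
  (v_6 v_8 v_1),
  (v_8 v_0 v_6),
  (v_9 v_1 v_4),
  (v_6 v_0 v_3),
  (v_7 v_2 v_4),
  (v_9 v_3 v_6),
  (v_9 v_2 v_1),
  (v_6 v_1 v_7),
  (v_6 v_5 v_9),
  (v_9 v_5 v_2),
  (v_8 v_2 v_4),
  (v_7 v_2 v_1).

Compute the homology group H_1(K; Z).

Fix the vertex order v_0 < v_1 < v_2 < v_3 < v_4 < v_5 < v_6 < v_7 < v_8 < v_9 and write every simplex with vertices in increasing order. Then dim K = 2 and the simplices of K are:

  0-simplices (10): [v_0], [v_1], [v_2], [v_3], [v_4], [v_5], [v_6], [v_7], [v_8], [v_9]
  1-simplices (30): (30 of them)
  2-simplices (20): (20 of them)

giving chain groups C_0 ≅ Z^10, C_1 ≅ Z^30, C_2 ≅ Z^20.

The boundary map ∂_1: C_1 → C_0 is given by ∂[p,q] = [q] − [p].
This gives a 10×30 integer matrix of rank 9; reducing to Smith normal form yields diagonal entries (1,1,1,1,1,1,1,1,1).

Boundary ∂_2: C_2 → C_1 sends each 2-simplex [p,q,r] to [q,r] − [p,r] + [p,q]. For instance
  ∂[v_3,v_4,v_7] = [v_4,v_7] − [v_3,v_7] + [v_3,v_4],
  ∂[v_5,v_6,v_9] = [v_6,v_9] − [v_5,v_9] + [v_5,v_6].
The 30×20 boundary matrix has rank 20 and Smith normal form diag(1,1,1,1,1,1,1,1,1,1,1,1,1,1,1,1,1,1,1,2).

Reading off H_k = ker ∂_k / im ∂_{k+1}:

  H_1: rank ker ∂_1 − rank ∂_2 = (30 − 9) − 20 = 1, and ∂_2 has invariant factor 2 > 1, so H_1 ≅ Z ⊕ Z_2.

H_1 = Z ⊕ Z_2.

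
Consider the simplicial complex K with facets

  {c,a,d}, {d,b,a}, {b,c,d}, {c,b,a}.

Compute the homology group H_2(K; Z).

We work with the vertex ordering a < b < c < d. The simplices of K, each written with vertices in increasing order, are:

  0-simplices (4): a, b, c, d
  1-simplices (6): ab, ac, ad, bc, bd, cd
  2-simplices (4): abc, abd, acd, bcd

giving chain groups C_0 ≅ Z^4, C_1 ≅ Z^6, C_2 ≅ Z^4.

The boundary map ∂_1: C_1 → C_0 is given by ∂[p,q] = [q] − [p]. For instance
  ∂ac = c − a.
This gives a 4×6 integer matrix of rank 3; reducing to Smith normal form yields diagonal entries (1,1,1).

Boundary ∂_2: C_2 → C_1 maps a triangle to the signed sum of its edges. For instance
  ∂abd = bd − ad + ab,
  ∂bcd = cd − bd + bc.
This gives a 6×4 integer matrix of rank 3; reducing to Smith normal form yields diagonal entries (1,1,1).

Computing H_k = (kernel of ∂_k) / (image of ∂_{k+1}):

  H_2: rank ker ∂_2 − rank ∂_3 = (4 − 3) − 0 = 1, and there is no ∂_3, so H_2 = Z.

H_2 ≅ Z.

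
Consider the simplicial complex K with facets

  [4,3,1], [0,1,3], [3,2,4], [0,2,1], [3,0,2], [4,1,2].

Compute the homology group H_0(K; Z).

H_0 ≅ Z.

Take the total order 0 < 1 < 2 < 3 < 4 on the vertex set. Then K (dimension 2) consists of the simplices:

  0-simplices (5): [0], [1], [2], [3], [4]
  1-simplices (9): [0,1], [0,2], [0,3], [1,2], [1,3], [1,4], [2,3], [2,4], [3,4]
  2-simplices (6): [0,1,2], [0,1,3], [0,2,3], [1,2,4], [1,3,4], [2,3,4]

so the chain groups are C_0 ≅ Z^5, C_1 ≅ Z^9, C_2 ≅ Z^6.

Boundary ∂_1: C_1 → C_0 sends each edge [p,q] (with p < q) to q − p. For instance
  ∂[2,4] = [4] − [2].
This gives a 5×9 integer matrix of rank 4; reducing to Smith normal form yields diagonal entries (1,1,1,1).

∂_2: C_2 → C_1 sends each 2-simplex [p,q,r] to [q,r] − [p,r] + [p,q]. For instance
  ∂[2,3,4] = [3,4] − [2,4] + [2,3],
  ∂[0,1,2] = [1,2] − [0,2] + [0,1].
The 9×6 boundary matrix has rank 5 and Smith normal form diag(1,1,1,1,1).

From H_k ≅ ker(∂_k) / im(∂_{k+1}) we obtain:

  H_0: rank C_0 − rank ∂_1 = 5 − 4 = 1, and the invariant factors of ∂_1 are all 1, so H_0 ≅ Z.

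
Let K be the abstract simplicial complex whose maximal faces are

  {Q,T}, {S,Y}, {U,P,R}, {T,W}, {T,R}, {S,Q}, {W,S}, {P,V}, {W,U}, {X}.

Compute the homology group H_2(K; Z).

Fix the vertex order P < Q < R < S < T < U < V < W < X < Y and write every simplex with vertices in increasing order. Then dim K = 2 and the simplices of K are:

  0-simplices (10): P, Q, R, S, T, U, V, W, X, Y
  1-simplices (11): PR, PU, PV, QS, QT, RT, RU, SW, SY, TW, UW
  2-simplices (1): PRU

giving chain groups C_0 ≅ Z^10, C_1 ≅ Z^11, C_2 ≅ Z^1.

∂_1: C_1 → C_0 maps an edge to its endpoints' difference, ∂[p,q] = q − p.
As a 10×11 matrix over Z this has rank 8, with invariant factors (1,1,1,1,1,1,1,1).

The boundary map ∂_2: C_2 → C_1 sends each 2-simplex [p,q,r] to [q,r] − [p,r] + [p,q]. For instance
  ∂PRU = RU − PU + PR.
This gives a 11×1 integer matrix of rank 1; reducing to Smith normal form yields diagonal entries (1).

Computing H_k = (kernel of ∂_k) / (image of ∂_{k+1}):

  H_2: rank ker ∂_2 − rank ∂_3 = (1 − 1) − 0 = 0, and there is no ∂_3, so H_2 = 0.

H_2 ≅ 0.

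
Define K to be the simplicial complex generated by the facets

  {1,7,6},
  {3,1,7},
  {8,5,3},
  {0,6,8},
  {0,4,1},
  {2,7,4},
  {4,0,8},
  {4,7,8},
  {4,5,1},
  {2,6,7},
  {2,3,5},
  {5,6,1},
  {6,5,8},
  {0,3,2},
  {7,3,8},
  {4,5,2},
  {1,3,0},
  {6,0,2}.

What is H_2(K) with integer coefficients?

K has 9 vertices, 27 edges, 18 triangles.
rank ∂_2 = 17, rank ∂_3 = 0 ⇒ b_2 = 18 − 17 − 0 = 1. So H_2 = Z.

H_2 ≅ Z.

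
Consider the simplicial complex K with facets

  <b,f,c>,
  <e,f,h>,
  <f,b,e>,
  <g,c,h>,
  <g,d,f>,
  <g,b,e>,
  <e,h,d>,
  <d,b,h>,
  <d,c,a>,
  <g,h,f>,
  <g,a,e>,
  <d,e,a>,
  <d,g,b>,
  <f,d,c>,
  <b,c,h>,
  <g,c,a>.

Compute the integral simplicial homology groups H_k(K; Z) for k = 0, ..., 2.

Fix the vertex order a < b < c < d < e < f < g < h and write every simplex with vertices in increasing order. Then dim K = 2 and the simplices of K are:

  0-simplices (8): a, b, c, d, e, f, g, h
  1-simplices (24): ac, ad, ae, ag, bc, bd, be, bf, bg, bh, cd, cf, cg, ch, de, df, dg, dh, ef, eg, eh, fg, fh, gh
  2-simplices (16): acd, acg, ade, aeg, bcf, bch, bdg, bdh, bef, beg, cdf, cgh, deh, dfg, efh, fgh

so the chain groups are C_0 ≅ Z^8, C_1 ≅ Z^24, C_2 ≅ Z^16.

The boundary map ∂_1: C_1 → C_0 sends each edge [p,q] (with p < q) to q − p. For instance
  ∂ag = g − a.
The resulting 8×24 matrix has rank 7, and its Smith normal form has invariant factors (1,1,1,1,1,1,1).

Boundary ∂_2: C_2 → C_1 maps a triangle to the signed sum of its edges. For instance
  ∂ade = de − ae + ad,
  ∂cdf = df − cf + cd.
The 24×16 boundary matrix has rank 15 and Smith normal form diag(1,1,1,1,1,1,1,1,1,1,1,1,1,1,1).

Computing H_k = (kernel of ∂_k) / (image of ∂_{k+1}):

  H_0: rank C_0 − rank ∂_1 = 8 − 7 = 1, and the invariant factors of ∂_1 are all 1, so H_0 = Z.
  H_1: rank ker ∂_1 − rank ∂_2 = (24 − 7) − 15 = 2, and the invariant factors of ∂_2 are all 1, so H_1 = Z^2.
  H_2: rank ker ∂_2 − rank ∂_3 = (16 − 15) − 0 = 1, and there is no ∂_3, so H_2 = Z.

As a check, the Euler characteristic is 8 − 24 + 16 = 0, which agrees with 1 − 2 + 1 = 0.

H_0 = Z,  H_1 = Z^2,  H_2 = Z.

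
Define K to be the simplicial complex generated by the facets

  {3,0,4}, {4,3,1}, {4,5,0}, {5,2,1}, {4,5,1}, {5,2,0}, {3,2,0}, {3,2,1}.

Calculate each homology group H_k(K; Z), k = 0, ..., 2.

H_0 ≅ Z,  H_1 = 0,  H_2 ≅ Z.

Take the total order 0 < 1 < 2 < 3 < 4 < 5 on the vertex set. Then K (dimension 2) consists of the simplices:

  0-simplices (6): [0], [1], [2], [3], [4], [5]
  1-simplices (12): [0,2], [0,3], [0,4], [0,5], [1,2], [1,3], [1,4], [1,5], [2,3], [2,5], [3,4], [4,5]
  2-simplices (8): [0,2,3], [0,2,5], [0,3,4], [0,4,5], [1,2,3], [1,2,5], [1,3,4], [1,4,5]

so the chain groups are C_0 ≅ Z^6, C_1 ≅ Z^12, C_2 ≅ Z^8.

∂_1: C_1 → C_0 is given by ∂[p,q] = [q] − [p]. For instance
  ∂[1,5] = [5] − [1].
As a 6×12 matrix over Z this has rank 5, with invariant factors (1,1,1,1,1).

Boundary ∂_2: C_2 → C_1 acts by ∂[p,q,r] = [q,r] − [p,r] + [p,q]. For instance
  ∂[0,2,5] = [2,5] − [0,5] + [0,2],
  ∂[0,2,3] = [2,3] − [0,3] + [0,2].
This gives a 12×8 integer matrix of rank 7; reducing to Smith normal form yields diagonal entries (1,1,1,1,1,1,1).

Reading off H_k = ker ∂_k / im ∂_{k+1}:

  H_0: rank C_0 − rank ∂_1 = 6 − 5 = 1, and the invariant factors of ∂_1 are all 1, so H_0 = Z.
  H_1: rank ker ∂_1 − rank ∂_2 = (12 − 5) − 7 = 0, and the invariant factors of ∂_2 are all 1, so H_1 = 0.
  H_2: rank ker ∂_2 − rank ∂_3 = (8 − 7) − 0 = 1, and there is no ∂_3, so H_2 = Z.

As a check, the Euler characteristic is 6 − 12 + 8 = 2, which agrees with 1 − 0 + 1 = 2.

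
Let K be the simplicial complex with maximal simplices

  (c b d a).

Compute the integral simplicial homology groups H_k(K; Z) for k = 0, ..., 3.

H_0 ≅ Z,  H_1 = 0,  H_2 = 0,  H_3 = 0.

Take the total order a < b < c < d on the vertex set. Then K (dimension 3) consists of the simplices:

  0-simplices (4): a, b, c, d
  1-simplices (6): ab, ac, ad, bc, bd, cd
  2-simplices (4): abc, abd, acd, bcd
  3-simplices (1): abcd

Hence C_0 ≅ Z^4, C_1 ≅ Z^6, C_2 ≅ Z^4, C_3 ≅ Z^1.

∂_1: C_1 → C_0 sends each edge [p,q] (with p < q) to q − p.
The resulting 4×6 matrix has rank 3, and its Smith normal form has invariant factors (1,1,1).

Boundary ∂_2: C_2 → C_1 acts by ∂[p,q,r] = [q,r] − [p,r] + [p,q]. For instance
  ∂abd = bd − ad + ab,
  ∂acd = cd − ad + ac.
The 6×4 boundary matrix has rank 3 and Smith normal form diag(1,1,1).

∂_3: C_3 → C_2 sends each 3-simplex σ to the alternating sum Σ_i (−1)^i (σ with its i-th vertex removed). For instance
  ∂abcd = bcd − acd + abd − abc.
This gives a 4×1 integer matrix of rank 1; reducing to Smith normal form yields diagonal entries (1).

Now H_k = ker ∂_k / im ∂_{k+1}, so:

  H_0: rank C_0 − rank ∂_1 = 4 − 3 = 1, and the invariant factors of ∂_1 are all 1, so H_0 = Z.
  H_1: rank ker ∂_1 − rank ∂_2 = (6 − 3) − 3 = 0, and the invariant factors of ∂_2 are all 1, so H_1 = 0.
  H_2: rank ker ∂_2 − rank ∂_3 = (4 − 3) − 1 = 0, and the invariant factors of ∂_3 are all 1, so H_2 = 0.
  H_3: rank ker ∂_3 − rank ∂_4 = (1 − 1) − 0 = 0, and there is no ∂_4, so H_3 = 0.

(K is a triangulation of the 3-simplex.)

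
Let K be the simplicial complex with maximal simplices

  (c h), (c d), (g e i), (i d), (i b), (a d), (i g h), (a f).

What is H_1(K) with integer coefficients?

We work with the vertex ordering a < b < c < d < e < f < g < h < i. The simplices of K, each written with vertices in increasing order, are:

  0-simplices (9): a, b, c, d, e, f, g, h, i
  1-simplices (11): ad, af, bi, cd, ch, di, eg, ei, gh, gi, hi
  2-simplices (2): egi, ghi

Hence C_0 ≅ Z^9, C_1 ≅ Z^11, C_2 ≅ Z^2.

The boundary map ∂_1: C_1 → C_0 sends each edge [p,q] (with p < q) to q − p.
This gives a 9×11 integer matrix of rank 8; reducing to Smith normal form yields diagonal entries (1,1,1,1,1,1,1,1).

∂_2: C_2 → C_1 acts by ∂[p,q,r] = [q,r] − [p,r] + [p,q]. For instance
  ∂egi = gi − ei + eg,
  ∂ghi = hi − gi + gh.
The 11×2 boundary matrix has rank 2 and Smith normal form diag(1,1).

From H_k ≅ ker(∂_k) / im(∂_{k+1}) we obtain:

  H_1: rank ker ∂_1 − rank ∂_2 = (11 − 8) − 2 = 1, and the invariant factors of ∂_2 are all 1, so H_1 ≅ Z.

H_1 ≅ Z.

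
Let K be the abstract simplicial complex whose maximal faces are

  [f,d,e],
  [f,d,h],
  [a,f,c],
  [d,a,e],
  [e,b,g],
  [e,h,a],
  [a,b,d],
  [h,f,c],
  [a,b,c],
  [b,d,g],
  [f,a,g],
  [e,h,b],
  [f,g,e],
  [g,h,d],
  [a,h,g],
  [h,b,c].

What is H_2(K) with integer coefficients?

H_2 ≅ Z.

Order the vertices as a < b < c < d < e < f < g < h. Listing each simplex with vertices in this order, K has dimension 2 with simplices:

  0-simplices (8): a, b, c, d, e, f, g, h
  1-simplices (24): ab, ac, ad, ae, af, ag, ah, bc, bd, be, bg, bh, cf, ch, de, df, dg, dh, ef, eg, eh, fg, fh, gh
  2-simplices (16): abc, abd, acf, ade, aeh, afg, agh, bch, bdg, beg, beh, cfh, def, dfh, dgh, efg

so the chain groups are C_0 ≅ Z^8, C_1 ≅ Z^24, C_2 ≅ Z^16.

∂_1: C_1 → C_0 maps an edge to its endpoints' difference, ∂[p,q] = q − p. For instance
  ∂bh = h − b.
This gives a 8×24 integer matrix of rank 7; reducing to Smith normal form yields diagonal entries (1,1,1,1,1,1,1).

Boundary ∂_2: C_2 → C_1 maps a triangle to the signed sum of its edges. For instance
  ∂cfh = fh − ch + cf,
  ∂bch = ch − bh + bc.
The 24×16 boundary matrix has rank 15 and Smith normal form diag(1,1,1,1,1,1,1,1,1,1,1,1,1,1,1).

Reading off H_k = ker ∂_k / im ∂_{k+1}:

  H_2: rank ker ∂_2 − rank ∂_3 = (16 − 15) − 0 = 1, and there is no ∂_3, so H_2 ≅ Z.

(K is a triangulation of the torus T^2.)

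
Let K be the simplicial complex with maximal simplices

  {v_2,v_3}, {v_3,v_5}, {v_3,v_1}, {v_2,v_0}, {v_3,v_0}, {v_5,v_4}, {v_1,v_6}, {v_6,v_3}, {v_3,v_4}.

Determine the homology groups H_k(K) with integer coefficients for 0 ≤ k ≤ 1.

We work with the vertex ordering v_0 < v_1 < v_2 < v_3 < v_4 < v_5 < v_6. The simplices of K, each written with vertices in increasing order, are:

  0-simplices (7): [v_0], [v_1], [v_2], [v_3], [v_4], [v_5], [v_6]
  1-simplices (9): [v_0,v_2], [v_0,v_3], [v_1,v_3], [v_1,v_6], [v_2,v_3], [v_3,v_4], [v_3,v_5], [v_3,v_6], [v_4,v_5]

Hence C_0 ≅ Z^7, C_1 ≅ Z^9.

Boundary ∂_1: C_1 → C_0 maps an edge to its endpoints' difference, ∂[p,q] = q − p.
The resulting 7×9 matrix has rank 6, and its Smith normal form has invariant factors (1,1,1,1,1,1).

From H_k ≅ ker(∂_k) / im(∂_{k+1}) we obtain:

  H_0: rank C_0 − rank ∂_1 = 7 − 6 = 1, and the invariant factors of ∂_1 are all 1, so H_0 = Z.
  H_1: rank ker ∂_1 − rank ∂_2 = (9 − 6) − 0 = 3, and there is no ∂_2, so H_1 = Z^3.

As a check, the Euler characteristic is 7 − 9 = -2, which agrees with 1 − 3 = -2.

H_0 ≅ Z,  H_1 ≅ Z^3.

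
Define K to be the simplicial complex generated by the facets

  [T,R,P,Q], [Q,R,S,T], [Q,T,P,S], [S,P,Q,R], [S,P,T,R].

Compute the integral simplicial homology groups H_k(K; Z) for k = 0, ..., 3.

Fix the vertex order P < Q < R < S < T and write every simplex with vertices in increasing order. Then dim K = 3 and the simplices of K are:

  0-simplices (5): P, Q, R, S, T
  1-simplices (10): PQ, PR, PS, PT, QR, QS, QT, RS, RT, ST
  2-simplices (10): PQR, PQS, PQT, PRS, PRT, PST, QRS, QRT, QST, RST
  3-simplices (5): PQRS, PQRT, PQST, PRST, QRST

giving chain groups C_0 ≅ Z^5, C_1 ≅ Z^10, C_2 ≅ Z^10, C_3 ≅ Z^5.

Boundary ∂_1: C_1 → C_0 maps an edge to its endpoints' difference, ∂[p,q] = q − p.
As a 5×10 matrix over Z this has rank 4, with invariant factors (1,1,1,1).

∂_2: C_2 → C_1 maps a triangle to the signed sum of its edges. For instance
  ∂QRT = RT − QT + QR,
  ∂PRT = RT − PT + PR.
The 10×10 boundary matrix has rank 6 and Smith normal form diag(1,1,1,1,1,1).

∂_3: C_3 → C_2 sends each 3-simplex σ to the alternating sum Σ_i (−1)^i (σ with its i-th vertex removed). For instance
  ∂PQST = QST − PST + PQT − PQS,
  ∂QRST = RST − QST + QRT − QRS.
The 10×5 boundary matrix has rank 4 and Smith normal form diag(1,1,1,1).

Computing H_k = (kernel of ∂_k) / (image of ∂_{k+1}):

  H_0: rank C_0 − rank ∂_1 = 5 − 4 = 1, and the invariant factors of ∂_1 are all 1, so H_0 = Z.
  H_1: rank ker ∂_1 − rank ∂_2 = (10 − 4) − 6 = 0, and the invariant factors of ∂_2 are all 1, so H_1 = 0.
  H_2: rank ker ∂_2 − rank ∂_3 = (10 − 6) − 4 = 0, and the invariant factors of ∂_3 are all 1, so H_2 = 0.
  H_3: rank ker ∂_3 − rank ∂_4 = (5 − 4) − 0 = 1, and there is no ∂_4, so H_3 = Z.

H_0 ≅ Z,  H_1 = 0,  H_2 = 0,  H_3 ≅ Z.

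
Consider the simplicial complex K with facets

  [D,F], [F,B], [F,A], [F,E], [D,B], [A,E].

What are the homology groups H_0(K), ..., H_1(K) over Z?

H_0 ≅ Z,  H_1 ≅ Z^2.

K has 5 vertices, 6 edges.
rank ∂_0 = 0, rank ∂_1 = 4 ⇒ b_0 = 5 − 0 − 4 = 1; all invariant factors of ∂_1 are 1 so no torsion. So H_0 = Z.
rank ∂_1 = 4, rank ∂_2 = 0 ⇒ b_1 = 6 − 4 − 0 = 2. So H_1 = Z^2.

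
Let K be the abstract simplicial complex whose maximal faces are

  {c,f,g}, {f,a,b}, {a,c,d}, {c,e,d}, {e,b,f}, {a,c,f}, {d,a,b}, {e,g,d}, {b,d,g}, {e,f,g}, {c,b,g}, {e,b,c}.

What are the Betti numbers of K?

b_0 = 1, b_1 = 0, b_2 = 0.

Order the vertices as a < b < c < d < e < f < g. Listing each simplex with vertices in this order, K has dimension 2 with simplices:

  0-simplices (7): a, b, c, d, e, f, g
  1-simplices (18): ab, ac, ad, af, bc, bd, be, bf, bg, cd, ce, cf, cg, de, dg, ef, eg, fg
  2-simplices (12): abd, abf, acd, acf, bce, bcg, bdg, bef, cde, cfg, deg, efg

so the chain groups are C_0 ≅ Z^7, C_1 ≅ Z^18, C_2 ≅ Z^12.

Boundary ∂_1: C_1 → C_0 maps an edge to its endpoints' difference, ∂[p,q] = q − p.
As a 7×18 matrix over Z this has rank 6, with invariant factors (1,1,1,1,1,1).

Boundary ∂_2: C_2 → C_1 sends each 2-simplex [p,q,r] to [q,r] − [p,r] + [p,q]. For instance
  ∂bdg = dg − bg + bd,
  ∂bce = ce − be + bc.
This gives a 18×12 integer matrix of rank 12; reducing to Smith normal form yields diagonal entries (1,1,1,1,1,1,1,1,1,1,1,2).

Computing H_k = (kernel of ∂_k) / (image of ∂_{k+1}):

  H_0: rank C_0 − rank ∂_1 = 7 − 6 = 1, and the invariant factors of ∂_1 are all 1, so H_0 ≅ Z.
  H_1: rank ker ∂_1 − rank ∂_2 = (18 − 6) − 12 = 0, and ∂_2 has invariant factor 2 > 1, so H_1 ≅ Z_2.
  H_2: rank ker ∂_2 − rank ∂_3 = (12 − 12) − 0 = 0, and there is no ∂_3, so H_2 ≅ 0.

Hence the Betti numbers are b_0 = 1, b_1 = 0, b_2 = 0.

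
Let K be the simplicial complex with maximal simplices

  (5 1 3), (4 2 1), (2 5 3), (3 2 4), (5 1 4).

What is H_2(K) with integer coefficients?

H_2 = 0.

Take the total order 1 < 2 < 3 < 4 < 5 on the vertex set. Then K (dimension 2) consists of the simplices:

  0-simplices (5): [1], [2], [3], [4], [5]
  1-simplices (10): [1,2], [1,3], [1,4], [1,5], [2,3], [2,4], [2,5], [3,4], [3,5], [4,5]
  2-simplices (5): [1,2,4], [1,3,5], [1,4,5], [2,3,4], [2,3,5]

giving chain groups C_0 ≅ Z^5, C_1 ≅ Z^10, C_2 ≅ Z^5.

Boundary ∂_1: C_1 → C_0 is given by ∂[p,q] = [q] − [p]. For instance
  ∂[1,2] = [2] − [1].
This gives a 5×10 integer matrix of rank 4; reducing to Smith normal form yields diagonal entries (1,1,1,1).

Boundary ∂_2: C_2 → C_1 acts by ∂[p,q,r] = [q,r] − [p,r] + [p,q]. For instance
  ∂[1,4,5] = [4,5] − [1,5] + [1,4],
  ∂[1,2,4] = [2,4] − [1,4] + [1,2].
As a 10×5 matrix over Z this has rank 5, with invariant factors (1,1,1,1,1).

Now H_k = ker ∂_k / im ∂_{k+1}, so:

  H_2: rank ker ∂_2 − rank ∂_3 = (5 − 5) − 0 = 0, and there is no ∂_3, so H_2 ≅ 0.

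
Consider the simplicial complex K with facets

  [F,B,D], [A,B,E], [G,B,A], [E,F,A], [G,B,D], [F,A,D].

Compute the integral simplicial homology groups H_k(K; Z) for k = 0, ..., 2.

Order the vertices as A < B < D < E < F < G. Listing each simplex with vertices in this order, K has dimension 2 with simplices:

  0-simplices (6): A, B, D, E, F, G
  1-simplices (12): AB, AD, AE, AF, AG, BD, BE, BF, BG, DF, DG, EF
  2-simplices (6): ABE, ABG, ADF, AEF, BDF, BDG

Hence C_0 ≅ Z^6, C_1 ≅ Z^12, C_2 ≅ Z^6.

Boundary ∂_1: C_1 → C_0 is given by ∂[p,q] = [q] − [p]. For instance
  ∂AB = B − A.
The resulting 6×12 matrix has rank 5, and its Smith normal form has invariant factors (1,1,1,1,1).

Boundary ∂_2: C_2 → C_1 sends each 2-simplex [p,q,r] to [q,r] − [p,r] + [p,q]. For instance
  ∂ABG = BG − AG + AB,
  ∂ABE = BE − AE + AB.
The 12×6 boundary matrix has rank 6 and Smith normal form diag(1,1,1,1,1,1).

From H_k ≅ ker(∂_k) / im(∂_{k+1}) we obtain:

  H_0: rank C_0 − rank ∂_1 = 6 − 5 = 1, and the invariant factors of ∂_1 are all 1, so H_0 ≅ Z.
  H_1: rank ker ∂_1 − rank ∂_2 = (12 − 5) − 6 = 1, and the invariant factors of ∂_2 are all 1, so H_1 ≅ Z.
  H_2: rank ker ∂_2 − rank ∂_3 = (6 − 6) − 0 = 0, and there is no ∂_3, so H_2 ≅ 0.

As a check, the Euler characteristic is 6 − 12 + 6 = 0, which agrees with 1 − 1 + 0 = 0.
(K is a triangulation of the cylinder S^1 x I.)

H_0 ≅ Z,  H_1 ≅ Z,  H_2 = 0.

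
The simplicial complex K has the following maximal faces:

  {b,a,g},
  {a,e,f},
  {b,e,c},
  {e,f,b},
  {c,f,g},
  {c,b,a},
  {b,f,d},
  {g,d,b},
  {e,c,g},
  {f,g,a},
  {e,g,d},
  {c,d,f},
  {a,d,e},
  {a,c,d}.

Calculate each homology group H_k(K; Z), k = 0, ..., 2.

We work with the vertex ordering a < b < c < d < e < f < g. The simplices of K, each written with vertices in increasing order, are:

  0-simplices (7): a, b, c, d, e, f, g
  1-simplices (21): ab, ac, ad, ae, af, ag, bc, bd, be, bf, bg, cd, ce, cf, cg, de, df, dg, ef, eg, fg
  2-simplices (14): abc, abg, acd, ade, aef, afg, bce, bdf, bdg, bef, cdf, ceg, cfg, deg

Hence C_0 ≅ Z^7, C_1 ≅ Z^21, C_2 ≅ Z^14.

The boundary map ∂_1: C_1 → C_0 is given by ∂[p,q] = [q] − [p].
This gives a 7×21 integer matrix of rank 6; reducing to Smith normal form yields diagonal entries (1,1,1,1,1,1).

∂_2: C_2 → C_1 sends each 2-simplex [p,q,r] to [q,r] − [p,r] + [p,q]. For instance
  ∂abc = bc − ac + ab,
  ∂acd = cd − ad + ac.
This gives a 21×14 integer matrix of rank 13; reducing to Smith normal form yields diagonal entries (1,1,1,1,1,1,1,1,1,1,1,1,1).

From H_k ≅ ker(∂_k) / im(∂_{k+1}) we obtain:

  H_0: rank C_0 − rank ∂_1 = 7 − 6 = 1, and the invariant factors of ∂_1 are all 1, so H_0 ≅ Z.
  H_1: rank ker ∂_1 − rank ∂_2 = (21 − 6) − 13 = 2, and the invariant factors of ∂_2 are all 1, so H_1 ≅ Z^2.
  H_2: rank ker ∂_2 − rank ∂_3 = (14 − 13) − 0 = 1, and there is no ∂_3, so H_2 ≅ Z.

H_0 = Z,  H_1 = Z^2,  H_2 = Z.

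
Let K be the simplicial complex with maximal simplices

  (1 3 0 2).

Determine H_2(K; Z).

Fix the vertex order 0 < 1 < 2 < 3 and write every simplex with vertices in increasing order. Then dim K = 3 and the simplices of K are:

  0-simplices (4): [0], [1], [2], [3]
  1-simplices (6): [0,1], [0,2], [0,3], [1,2], [1,3], [2,3]
  2-simplices (4): [0,1,2], [0,1,3], [0,2,3], [1,2,3]
  3-simplices (1): [0,1,2,3]

giving chain groups C_0 ≅ Z^4, C_1 ≅ Z^6, C_2 ≅ Z^4, C_3 ≅ Z^1.

∂_1: C_1 → C_0 maps an edge to its endpoints' difference, ∂[p,q] = q − p.
As a 4×6 matrix over Z this has rank 3, with invariant factors (1,1,1).

Boundary ∂_2: C_2 → C_1 sends each 2-simplex [p,q,r] to [q,r] − [p,r] + [p,q]. For instance
  ∂[0,1,2] = [1,2] − [0,2] + [0,1],
  ∂[0,1,3] = [1,3] − [0,3] + [0,1].
As a 6×4 matrix over Z this has rank 3, with invariant factors (1,1,1).

Boundary ∂_3: C_3 → C_2 sends each 3-simplex σ to the alternating sum Σ_i (−1)^i (σ with its i-th vertex removed). For instance
  ∂[0,1,2,3] = [1,2,3] − [0,2,3] + [0,1,3] − [0,1,2].
The resulting 4×1 matrix has rank 1, and its Smith normal form has invariant factors (1).

From H_k ≅ ker(∂_k) / im(∂_{k+1}) we obtain:

  H_2: rank ker ∂_2 − rank ∂_3 = (4 − 3) − 1 = 0, and the invariant factors of ∂_3 are all 1, so H_2 ≅ 0.

H_2 ≅ 0.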